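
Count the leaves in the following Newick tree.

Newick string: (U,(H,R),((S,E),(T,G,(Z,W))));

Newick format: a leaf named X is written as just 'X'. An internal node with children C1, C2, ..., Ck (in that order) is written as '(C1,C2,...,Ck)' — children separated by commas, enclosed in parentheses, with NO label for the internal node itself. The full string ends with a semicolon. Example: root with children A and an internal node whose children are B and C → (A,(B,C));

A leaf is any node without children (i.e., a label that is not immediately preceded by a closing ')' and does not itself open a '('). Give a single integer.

Newick: (U,(H,R),((S,E),(T,G,(Z,W))));
Scan left-to-right; a leaf is any maximal label run not followed by '(':
  pos 1: leaf 'U' → count = 1
  pos 4: leaf 'H' → count = 2
  pos 6: leaf 'R' → count = 3
  pos 11: leaf 'S' → count = 4
  pos 13: leaf 'E' → count = 5
  pos 17: leaf 'T' → count = 6
  pos 19: leaf 'G' → count = 7
  pos 22: leaf 'Z' → count = 8
  pos 24: leaf 'W' → count = 9
Total leaves: 9

Answer: 9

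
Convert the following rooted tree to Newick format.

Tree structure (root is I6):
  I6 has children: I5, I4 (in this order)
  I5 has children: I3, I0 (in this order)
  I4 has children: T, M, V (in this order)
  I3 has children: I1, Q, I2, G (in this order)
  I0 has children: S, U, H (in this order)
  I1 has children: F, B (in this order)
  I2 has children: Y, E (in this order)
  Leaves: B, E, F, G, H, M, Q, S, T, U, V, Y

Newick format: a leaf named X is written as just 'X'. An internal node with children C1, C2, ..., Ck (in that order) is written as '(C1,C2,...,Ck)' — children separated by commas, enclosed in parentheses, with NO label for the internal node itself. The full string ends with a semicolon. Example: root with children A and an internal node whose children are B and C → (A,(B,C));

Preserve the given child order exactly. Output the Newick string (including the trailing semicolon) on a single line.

internal I6 with children ['I5', 'I4']
  internal I5 with children ['I3', 'I0']
    internal I3 with children ['I1', 'Q', 'I2', 'G']
      internal I1 with children ['F', 'B']
        leaf 'F' → 'F'
        leaf 'B' → 'B'
      → '(F,B)'
      leaf 'Q' → 'Q'
      internal I2 with children ['Y', 'E']
        leaf 'Y' → 'Y'
        leaf 'E' → 'E'
      → '(Y,E)'
      leaf 'G' → 'G'
    → '((F,B),Q,(Y,E),G)'
    internal I0 with children ['S', 'U', 'H']
      leaf 'S' → 'S'
      leaf 'U' → 'U'
      leaf 'H' → 'H'
    → '(S,U,H)'
  → '(((F,B),Q,(Y,E),G),(S,U,H))'
  internal I4 with children ['T', 'M', 'V']
    leaf 'T' → 'T'
    leaf 'M' → 'M'
    leaf 'V' → 'V'
  → '(T,M,V)'
→ '((((F,B),Q,(Y,E),G),(S,U,H)),(T,M,V))'
Final: ((((F,B),Q,(Y,E),G),(S,U,H)),(T,M,V));

Answer: ((((F,B),Q,(Y,E),G),(S,U,H)),(T,M,V));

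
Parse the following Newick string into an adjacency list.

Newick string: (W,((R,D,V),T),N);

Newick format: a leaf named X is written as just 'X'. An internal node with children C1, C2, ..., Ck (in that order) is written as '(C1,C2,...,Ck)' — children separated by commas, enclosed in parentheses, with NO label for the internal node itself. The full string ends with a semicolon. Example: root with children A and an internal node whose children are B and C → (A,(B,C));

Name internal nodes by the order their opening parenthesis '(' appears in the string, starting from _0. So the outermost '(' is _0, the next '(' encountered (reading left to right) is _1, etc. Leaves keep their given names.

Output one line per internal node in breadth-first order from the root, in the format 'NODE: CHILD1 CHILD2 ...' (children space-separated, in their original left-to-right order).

Answer: _0: W _1 N
_1: _2 T
_2: R D V

Derivation:
Input: (W,((R,D,V),T),N);
Scanning left-to-right, naming '(' by encounter order:
  pos 0: '(' -> open internal node _0 (depth 1)
  pos 3: '(' -> open internal node _1 (depth 2)
  pos 4: '(' -> open internal node _2 (depth 3)
  pos 10: ')' -> close internal node _2 (now at depth 2)
  pos 13: ')' -> close internal node _1 (now at depth 1)
  pos 16: ')' -> close internal node _0 (now at depth 0)
Total internal nodes: 3
BFS adjacency from root:
  _0: W _1 N
  _1: _2 T
  _2: R D V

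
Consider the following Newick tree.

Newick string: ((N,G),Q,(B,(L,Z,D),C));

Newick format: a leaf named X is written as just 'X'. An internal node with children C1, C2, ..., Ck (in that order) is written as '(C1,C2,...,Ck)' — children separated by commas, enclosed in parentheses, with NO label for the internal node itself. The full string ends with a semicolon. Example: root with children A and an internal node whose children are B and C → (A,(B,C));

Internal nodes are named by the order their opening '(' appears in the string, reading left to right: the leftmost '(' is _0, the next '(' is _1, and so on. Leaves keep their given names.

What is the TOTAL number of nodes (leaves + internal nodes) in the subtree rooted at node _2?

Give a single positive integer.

Answer: 7

Derivation:
Newick: ((N,G),Q,(B,(L,Z,D),C));
Locate _2: it is the '(' at position 9 (the 3rd '(' reading left to right).
Query: subtree rooted at _2
_2: subtree_size = 1 + 6
  B: subtree_size = 1 + 0
  _3: subtree_size = 1 + 3
    L: subtree_size = 1 + 0
    Z: subtree_size = 1 + 0
    D: subtree_size = 1 + 0
  C: subtree_size = 1 + 0
Total subtree size of _2: 7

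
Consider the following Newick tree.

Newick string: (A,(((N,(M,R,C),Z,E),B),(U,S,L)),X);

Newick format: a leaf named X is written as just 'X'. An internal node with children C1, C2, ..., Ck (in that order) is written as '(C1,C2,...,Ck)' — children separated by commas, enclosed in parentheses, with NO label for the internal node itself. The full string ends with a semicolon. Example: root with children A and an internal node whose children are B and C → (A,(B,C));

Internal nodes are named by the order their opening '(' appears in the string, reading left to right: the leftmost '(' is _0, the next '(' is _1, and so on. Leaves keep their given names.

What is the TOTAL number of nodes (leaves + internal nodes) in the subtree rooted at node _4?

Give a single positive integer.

Answer: 4

Derivation:
Newick: (A,(((N,(M,R,C),Z,E),B),(U,S,L)),X);
Locate _4: it is the '(' at position 8 (the 5th '(' reading left to right).
Query: subtree rooted at _4
_4: subtree_size = 1 + 3
  M: subtree_size = 1 + 0
  R: subtree_size = 1 + 0
  C: subtree_size = 1 + 0
Total subtree size of _4: 4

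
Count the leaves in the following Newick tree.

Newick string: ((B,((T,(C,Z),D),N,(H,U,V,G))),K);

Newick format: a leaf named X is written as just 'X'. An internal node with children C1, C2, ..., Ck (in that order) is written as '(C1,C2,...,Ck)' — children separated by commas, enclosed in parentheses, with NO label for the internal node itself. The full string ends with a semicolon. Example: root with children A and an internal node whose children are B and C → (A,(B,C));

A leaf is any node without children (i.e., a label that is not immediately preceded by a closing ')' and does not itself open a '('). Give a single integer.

Newick: ((B,((T,(C,Z),D),N,(H,U,V,G))),K);
Scan left-to-right; a leaf is any maximal label run not followed by '(':
  pos 2: leaf 'B' → count = 1
  pos 6: leaf 'T' → count = 2
  pos 9: leaf 'C' → count = 3
  pos 11: leaf 'Z' → count = 4
  pos 14: leaf 'D' → count = 5
  pos 17: leaf 'N' → count = 6
  pos 20: leaf 'H' → count = 7
  pos 22: leaf 'U' → count = 8
  pos 24: leaf 'V' → count = 9
  pos 26: leaf 'G' → count = 10
  pos 31: leaf 'K' → count = 11
Total leaves: 11

Answer: 11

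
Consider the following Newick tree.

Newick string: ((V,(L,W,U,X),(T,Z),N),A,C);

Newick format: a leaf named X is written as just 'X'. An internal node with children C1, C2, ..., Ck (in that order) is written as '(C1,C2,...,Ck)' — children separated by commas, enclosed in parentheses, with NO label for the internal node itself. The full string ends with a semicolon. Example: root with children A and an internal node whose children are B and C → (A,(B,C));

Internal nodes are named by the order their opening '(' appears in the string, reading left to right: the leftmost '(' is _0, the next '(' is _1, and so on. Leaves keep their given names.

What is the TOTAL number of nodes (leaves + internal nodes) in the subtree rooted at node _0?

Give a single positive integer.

Newick: ((V,(L,W,U,X),(T,Z),N),A,C);
Locate _0: it is the '(' at position 0 (the 1st '(' reading left to right).
Query: subtree rooted at _0
_0: subtree_size = 1 + 13
  _1: subtree_size = 1 + 10
    V: subtree_size = 1 + 0
    _2: subtree_size = 1 + 4
      L: subtree_size = 1 + 0
      W: subtree_size = 1 + 0
      U: subtree_size = 1 + 0
      X: subtree_size = 1 + 0
    _3: subtree_size = 1 + 2
      T: subtree_size = 1 + 0
      Z: subtree_size = 1 + 0
    N: subtree_size = 1 + 0
  A: subtree_size = 1 + 0
  C: subtree_size = 1 + 0
Total subtree size of _0: 14

Answer: 14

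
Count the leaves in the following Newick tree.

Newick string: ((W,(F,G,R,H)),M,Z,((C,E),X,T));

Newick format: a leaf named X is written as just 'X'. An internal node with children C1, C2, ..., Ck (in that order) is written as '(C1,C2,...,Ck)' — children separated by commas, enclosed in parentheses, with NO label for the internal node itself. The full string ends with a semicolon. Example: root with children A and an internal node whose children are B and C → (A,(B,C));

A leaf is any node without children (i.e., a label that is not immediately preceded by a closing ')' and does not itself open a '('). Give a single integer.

Newick: ((W,(F,G,R,H)),M,Z,((C,E),X,T));
Scan left-to-right; a leaf is any maximal label run not followed by '(':
  pos 2: leaf 'W' → count = 1
  pos 5: leaf 'F' → count = 2
  pos 7: leaf 'G' → count = 3
  pos 9: leaf 'R' → count = 4
  pos 11: leaf 'H' → count = 5
  pos 15: leaf 'M' → count = 6
  pos 17: leaf 'Z' → count = 7
  pos 21: leaf 'C' → count = 8
  pos 23: leaf 'E' → count = 9
  pos 26: leaf 'X' → count = 10
  pos 28: leaf 'T' → count = 11
Total leaves: 11

Answer: 11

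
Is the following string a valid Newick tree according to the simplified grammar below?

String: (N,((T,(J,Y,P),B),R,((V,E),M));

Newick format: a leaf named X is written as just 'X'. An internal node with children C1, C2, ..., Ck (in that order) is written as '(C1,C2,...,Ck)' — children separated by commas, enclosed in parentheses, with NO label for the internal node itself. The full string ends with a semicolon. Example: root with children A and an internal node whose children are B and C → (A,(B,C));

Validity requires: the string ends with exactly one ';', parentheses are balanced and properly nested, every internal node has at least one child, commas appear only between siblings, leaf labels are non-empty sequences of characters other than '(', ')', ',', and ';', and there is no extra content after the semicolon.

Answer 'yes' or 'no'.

Answer: no

Derivation:
Input: (N,((T,(J,Y,P),B),R,((V,E),M));
Paren balance: 6 '(' vs 5 ')' MISMATCH
Ends with single ';': True
Full parse: FAILS (expected , or ) at pos 30)
Valid: False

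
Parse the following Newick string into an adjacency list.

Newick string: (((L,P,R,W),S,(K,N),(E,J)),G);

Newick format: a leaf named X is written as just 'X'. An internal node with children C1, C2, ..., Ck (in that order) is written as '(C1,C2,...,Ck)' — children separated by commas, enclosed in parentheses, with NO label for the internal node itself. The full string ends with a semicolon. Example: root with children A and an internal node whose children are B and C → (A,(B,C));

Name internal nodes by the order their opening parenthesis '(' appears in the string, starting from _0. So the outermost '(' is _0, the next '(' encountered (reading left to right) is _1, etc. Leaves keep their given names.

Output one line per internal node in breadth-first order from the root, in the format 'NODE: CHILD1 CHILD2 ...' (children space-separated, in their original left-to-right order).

Answer: _0: _1 G
_1: _2 S _3 _4
_2: L P R W
_3: K N
_4: E J

Derivation:
Input: (((L,P,R,W),S,(K,N),(E,J)),G);
Scanning left-to-right, naming '(' by encounter order:
  pos 0: '(' -> open internal node _0 (depth 1)
  pos 1: '(' -> open internal node _1 (depth 2)
  pos 2: '(' -> open internal node _2 (depth 3)
  pos 10: ')' -> close internal node _2 (now at depth 2)
  pos 14: '(' -> open internal node _3 (depth 3)
  pos 18: ')' -> close internal node _3 (now at depth 2)
  pos 20: '(' -> open internal node _4 (depth 3)
  pos 24: ')' -> close internal node _4 (now at depth 2)
  pos 25: ')' -> close internal node _1 (now at depth 1)
  pos 28: ')' -> close internal node _0 (now at depth 0)
Total internal nodes: 5
BFS adjacency from root:
  _0: _1 G
  _1: _2 S _3 _4
  _2: L P R W
  _3: K N
  _4: E J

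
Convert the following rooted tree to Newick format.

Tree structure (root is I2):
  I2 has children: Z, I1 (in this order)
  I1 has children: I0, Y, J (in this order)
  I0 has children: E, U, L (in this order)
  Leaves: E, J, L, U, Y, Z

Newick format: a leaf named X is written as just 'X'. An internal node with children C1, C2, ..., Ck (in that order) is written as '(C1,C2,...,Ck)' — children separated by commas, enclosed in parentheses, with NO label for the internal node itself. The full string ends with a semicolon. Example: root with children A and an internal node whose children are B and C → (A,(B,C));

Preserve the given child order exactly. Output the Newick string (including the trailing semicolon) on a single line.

internal I2 with children ['Z', 'I1']
  leaf 'Z' → 'Z'
  internal I1 with children ['I0', 'Y', 'J']
    internal I0 with children ['E', 'U', 'L']
      leaf 'E' → 'E'
      leaf 'U' → 'U'
      leaf 'L' → 'L'
    → '(E,U,L)'
    leaf 'Y' → 'Y'
    leaf 'J' → 'J'
  → '((E,U,L),Y,J)'
→ '(Z,((E,U,L),Y,J))'
Final: (Z,((E,U,L),Y,J));

Answer: (Z,((E,U,L),Y,J));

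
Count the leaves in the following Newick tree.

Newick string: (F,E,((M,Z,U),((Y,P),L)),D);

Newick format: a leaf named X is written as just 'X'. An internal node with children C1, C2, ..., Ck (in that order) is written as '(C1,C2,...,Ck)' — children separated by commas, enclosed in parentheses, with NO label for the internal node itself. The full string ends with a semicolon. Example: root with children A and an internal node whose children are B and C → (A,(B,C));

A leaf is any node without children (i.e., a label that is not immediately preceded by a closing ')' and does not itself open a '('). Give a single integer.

Newick: (F,E,((M,Z,U),((Y,P),L)),D);
Scan left-to-right; a leaf is any maximal label run not followed by '(':
  pos 1: leaf 'F' → count = 1
  pos 3: leaf 'E' → count = 2
  pos 7: leaf 'M' → count = 3
  pos 9: leaf 'Z' → count = 4
  pos 11: leaf 'U' → count = 5
  pos 16: leaf 'Y' → count = 6
  pos 18: leaf 'P' → count = 7
  pos 21: leaf 'L' → count = 8
  pos 25: leaf 'D' → count = 9
Total leaves: 9

Answer: 9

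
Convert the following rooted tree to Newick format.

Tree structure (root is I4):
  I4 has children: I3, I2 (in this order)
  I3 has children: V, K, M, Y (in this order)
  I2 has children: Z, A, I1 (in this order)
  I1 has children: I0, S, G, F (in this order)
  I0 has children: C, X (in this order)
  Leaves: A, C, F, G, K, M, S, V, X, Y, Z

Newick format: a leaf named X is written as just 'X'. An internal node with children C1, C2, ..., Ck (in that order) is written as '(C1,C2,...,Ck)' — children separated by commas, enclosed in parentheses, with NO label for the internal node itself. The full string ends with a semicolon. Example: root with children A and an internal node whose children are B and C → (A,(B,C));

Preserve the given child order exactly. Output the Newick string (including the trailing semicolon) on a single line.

internal I4 with children ['I3', 'I2']
  internal I3 with children ['V', 'K', 'M', 'Y']
    leaf 'V' → 'V'
    leaf 'K' → 'K'
    leaf 'M' → 'M'
    leaf 'Y' → 'Y'
  → '(V,K,M,Y)'
  internal I2 with children ['Z', 'A', 'I1']
    leaf 'Z' → 'Z'
    leaf 'A' → 'A'
    internal I1 with children ['I0', 'S', 'G', 'F']
      internal I0 with children ['C', 'X']
        leaf 'C' → 'C'
        leaf 'X' → 'X'
      → '(C,X)'
      leaf 'S' → 'S'
      leaf 'G' → 'G'
      leaf 'F' → 'F'
    → '((C,X),S,G,F)'
  → '(Z,A,((C,X),S,G,F))'
→ '((V,K,M,Y),(Z,A,((C,X),S,G,F)))'
Final: ((V,K,M,Y),(Z,A,((C,X),S,G,F)));

Answer: ((V,K,M,Y),(Z,A,((C,X),S,G,F)));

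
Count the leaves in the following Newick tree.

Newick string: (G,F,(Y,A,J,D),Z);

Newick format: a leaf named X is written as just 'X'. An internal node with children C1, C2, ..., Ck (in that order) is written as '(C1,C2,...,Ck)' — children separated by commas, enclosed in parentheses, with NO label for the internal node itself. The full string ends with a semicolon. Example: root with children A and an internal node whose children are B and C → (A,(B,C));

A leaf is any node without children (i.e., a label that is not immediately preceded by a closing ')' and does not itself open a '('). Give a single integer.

Answer: 7

Derivation:
Newick: (G,F,(Y,A,J,D),Z);
Scan left-to-right; a leaf is any maximal label run not followed by '(':
  pos 1: leaf 'G' → count = 1
  pos 3: leaf 'F' → count = 2
  pos 6: leaf 'Y' → count = 3
  pos 8: leaf 'A' → count = 4
  pos 10: leaf 'J' → count = 5
  pos 12: leaf 'D' → count = 6
  pos 15: leaf 'Z' → count = 7
Total leaves: 7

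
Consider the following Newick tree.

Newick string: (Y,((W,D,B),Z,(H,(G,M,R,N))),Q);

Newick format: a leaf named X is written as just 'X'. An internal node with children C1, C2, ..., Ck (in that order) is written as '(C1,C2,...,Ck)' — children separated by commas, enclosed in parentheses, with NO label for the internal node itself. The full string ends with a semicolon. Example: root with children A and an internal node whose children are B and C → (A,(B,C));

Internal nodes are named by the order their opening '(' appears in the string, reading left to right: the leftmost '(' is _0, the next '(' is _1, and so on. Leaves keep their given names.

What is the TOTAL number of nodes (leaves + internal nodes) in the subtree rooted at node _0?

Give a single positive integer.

Answer: 16

Derivation:
Newick: (Y,((W,D,B),Z,(H,(G,M,R,N))),Q);
Locate _0: it is the '(' at position 0 (the 1st '(' reading left to right).
Query: subtree rooted at _0
_0: subtree_size = 1 + 15
  Y: subtree_size = 1 + 0
  _1: subtree_size = 1 + 12
    _2: subtree_size = 1 + 3
      W: subtree_size = 1 + 0
      D: subtree_size = 1 + 0
      B: subtree_size = 1 + 0
    Z: subtree_size = 1 + 0
    _3: subtree_size = 1 + 6
      H: subtree_size = 1 + 0
      _4: subtree_size = 1 + 4
        G: subtree_size = 1 + 0
        M: subtree_size = 1 + 0
        R: subtree_size = 1 + 0
        N: subtree_size = 1 + 0
  Q: subtree_size = 1 + 0
Total subtree size of _0: 16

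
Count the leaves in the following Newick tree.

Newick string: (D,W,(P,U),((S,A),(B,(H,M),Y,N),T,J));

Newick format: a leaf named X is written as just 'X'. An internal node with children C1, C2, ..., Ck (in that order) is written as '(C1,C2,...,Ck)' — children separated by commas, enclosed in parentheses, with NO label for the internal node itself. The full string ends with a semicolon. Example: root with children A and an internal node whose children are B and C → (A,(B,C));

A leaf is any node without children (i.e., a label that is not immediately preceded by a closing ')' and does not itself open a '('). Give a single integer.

Newick: (D,W,(P,U),((S,A),(B,(H,M),Y,N),T,J));
Scan left-to-right; a leaf is any maximal label run not followed by '(':
  pos 1: leaf 'D' → count = 1
  pos 3: leaf 'W' → count = 2
  pos 6: leaf 'P' → count = 3
  pos 8: leaf 'U' → count = 4
  pos 13: leaf 'S' → count = 5
  pos 15: leaf 'A' → count = 6
  pos 19: leaf 'B' → count = 7
  pos 22: leaf 'H' → count = 8
  pos 24: leaf 'M' → count = 9
  pos 27: leaf 'Y' → count = 10
  pos 29: leaf 'N' → count = 11
  pos 32: leaf 'T' → count = 12
  pos 34: leaf 'J' → count = 13
Total leaves: 13

Answer: 13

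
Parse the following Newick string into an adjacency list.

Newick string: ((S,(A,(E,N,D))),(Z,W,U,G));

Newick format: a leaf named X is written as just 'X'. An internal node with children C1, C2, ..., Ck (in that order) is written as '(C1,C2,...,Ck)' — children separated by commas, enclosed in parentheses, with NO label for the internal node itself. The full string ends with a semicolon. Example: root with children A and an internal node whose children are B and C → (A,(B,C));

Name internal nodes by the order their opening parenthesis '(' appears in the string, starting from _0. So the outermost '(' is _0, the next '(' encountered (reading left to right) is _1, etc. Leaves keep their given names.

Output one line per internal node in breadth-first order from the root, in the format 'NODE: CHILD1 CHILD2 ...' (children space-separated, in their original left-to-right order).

Input: ((S,(A,(E,N,D))),(Z,W,U,G));
Scanning left-to-right, naming '(' by encounter order:
  pos 0: '(' -> open internal node _0 (depth 1)
  pos 1: '(' -> open internal node _1 (depth 2)
  pos 4: '(' -> open internal node _2 (depth 3)
  pos 7: '(' -> open internal node _3 (depth 4)
  pos 13: ')' -> close internal node _3 (now at depth 3)
  pos 14: ')' -> close internal node _2 (now at depth 2)
  pos 15: ')' -> close internal node _1 (now at depth 1)
  pos 17: '(' -> open internal node _4 (depth 2)
  pos 25: ')' -> close internal node _4 (now at depth 1)
  pos 26: ')' -> close internal node _0 (now at depth 0)
Total internal nodes: 5
BFS adjacency from root:
  _0: _1 _4
  _1: S _2
  _4: Z W U G
  _2: A _3
  _3: E N D

Answer: _0: _1 _4
_1: S _2
_4: Z W U G
_2: A _3
_3: E N D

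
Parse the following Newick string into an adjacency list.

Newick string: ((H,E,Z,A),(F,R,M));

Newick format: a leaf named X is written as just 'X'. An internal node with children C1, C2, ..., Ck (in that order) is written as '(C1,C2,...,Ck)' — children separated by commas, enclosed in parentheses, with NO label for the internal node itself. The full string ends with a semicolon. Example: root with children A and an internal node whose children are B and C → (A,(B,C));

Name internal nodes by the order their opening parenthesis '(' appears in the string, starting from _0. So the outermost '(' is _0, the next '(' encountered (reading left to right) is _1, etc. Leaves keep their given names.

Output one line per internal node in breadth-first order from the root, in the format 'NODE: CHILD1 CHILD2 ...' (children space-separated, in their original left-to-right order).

Answer: _0: _1 _2
_1: H E Z A
_2: F R M

Derivation:
Input: ((H,E,Z,A),(F,R,M));
Scanning left-to-right, naming '(' by encounter order:
  pos 0: '(' -> open internal node _0 (depth 1)
  pos 1: '(' -> open internal node _1 (depth 2)
  pos 9: ')' -> close internal node _1 (now at depth 1)
  pos 11: '(' -> open internal node _2 (depth 2)
  pos 17: ')' -> close internal node _2 (now at depth 1)
  pos 18: ')' -> close internal node _0 (now at depth 0)
Total internal nodes: 3
BFS adjacency from root:
  _0: _1 _2
  _1: H E Z A
  _2: F R M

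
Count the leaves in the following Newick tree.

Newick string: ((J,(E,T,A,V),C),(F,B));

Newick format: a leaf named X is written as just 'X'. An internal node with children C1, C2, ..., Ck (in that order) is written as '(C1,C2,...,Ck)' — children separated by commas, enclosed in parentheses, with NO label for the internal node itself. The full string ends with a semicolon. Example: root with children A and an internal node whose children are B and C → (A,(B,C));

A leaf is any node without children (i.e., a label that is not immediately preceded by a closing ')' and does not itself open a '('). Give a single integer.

Newick: ((J,(E,T,A,V),C),(F,B));
Scan left-to-right; a leaf is any maximal label run not followed by '(':
  pos 2: leaf 'J' → count = 1
  pos 5: leaf 'E' → count = 2
  pos 7: leaf 'T' → count = 3
  pos 9: leaf 'A' → count = 4
  pos 11: leaf 'V' → count = 5
  pos 14: leaf 'C' → count = 6
  pos 18: leaf 'F' → count = 7
  pos 20: leaf 'B' → count = 8
Total leaves: 8

Answer: 8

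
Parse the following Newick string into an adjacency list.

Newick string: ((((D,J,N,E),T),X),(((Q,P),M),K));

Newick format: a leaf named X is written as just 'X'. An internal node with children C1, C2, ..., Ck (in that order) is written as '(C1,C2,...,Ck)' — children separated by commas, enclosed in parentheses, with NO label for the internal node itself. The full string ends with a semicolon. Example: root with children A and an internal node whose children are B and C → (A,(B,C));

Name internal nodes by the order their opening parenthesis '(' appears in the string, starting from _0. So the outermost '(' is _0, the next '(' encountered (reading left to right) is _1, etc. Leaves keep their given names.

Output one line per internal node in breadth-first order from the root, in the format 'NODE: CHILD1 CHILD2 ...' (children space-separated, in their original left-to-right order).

Input: ((((D,J,N,E),T),X),(((Q,P),M),K));
Scanning left-to-right, naming '(' by encounter order:
  pos 0: '(' -> open internal node _0 (depth 1)
  pos 1: '(' -> open internal node _1 (depth 2)
  pos 2: '(' -> open internal node _2 (depth 3)
  pos 3: '(' -> open internal node _3 (depth 4)
  pos 11: ')' -> close internal node _3 (now at depth 3)
  pos 14: ')' -> close internal node _2 (now at depth 2)
  pos 17: ')' -> close internal node _1 (now at depth 1)
  pos 19: '(' -> open internal node _4 (depth 2)
  pos 20: '(' -> open internal node _5 (depth 3)
  pos 21: '(' -> open internal node _6 (depth 4)
  pos 25: ')' -> close internal node _6 (now at depth 3)
  pos 28: ')' -> close internal node _5 (now at depth 2)
  pos 31: ')' -> close internal node _4 (now at depth 1)
  pos 32: ')' -> close internal node _0 (now at depth 0)
Total internal nodes: 7
BFS adjacency from root:
  _0: _1 _4
  _1: _2 X
  _4: _5 K
  _2: _3 T
  _5: _6 M
  _3: D J N E
  _6: Q P

Answer: _0: _1 _4
_1: _2 X
_4: _5 K
_2: _3 T
_5: _6 M
_3: D J N E
_6: Q P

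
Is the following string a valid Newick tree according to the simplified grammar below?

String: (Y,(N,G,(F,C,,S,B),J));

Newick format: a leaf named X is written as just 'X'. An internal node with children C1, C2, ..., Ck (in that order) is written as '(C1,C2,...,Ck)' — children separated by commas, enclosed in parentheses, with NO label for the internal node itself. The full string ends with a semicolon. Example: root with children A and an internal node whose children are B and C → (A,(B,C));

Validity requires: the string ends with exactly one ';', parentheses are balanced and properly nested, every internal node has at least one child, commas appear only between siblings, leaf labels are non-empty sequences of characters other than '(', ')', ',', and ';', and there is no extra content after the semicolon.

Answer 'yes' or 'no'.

Input: (Y,(N,G,(F,C,,S,B),J));
Paren balance: 3 '(' vs 3 ')' OK
Ends with single ';': True
Full parse: FAILS (empty leaf label at pos 13)
Valid: False

Answer: no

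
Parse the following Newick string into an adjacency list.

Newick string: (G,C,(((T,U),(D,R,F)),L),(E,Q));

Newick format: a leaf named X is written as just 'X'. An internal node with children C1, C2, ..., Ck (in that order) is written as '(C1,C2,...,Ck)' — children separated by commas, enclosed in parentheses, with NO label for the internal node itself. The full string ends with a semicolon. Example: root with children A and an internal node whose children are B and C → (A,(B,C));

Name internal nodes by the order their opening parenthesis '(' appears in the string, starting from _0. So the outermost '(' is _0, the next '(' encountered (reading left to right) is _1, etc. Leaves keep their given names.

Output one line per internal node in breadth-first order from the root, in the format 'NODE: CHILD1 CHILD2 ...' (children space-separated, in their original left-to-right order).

Input: (G,C,(((T,U),(D,R,F)),L),(E,Q));
Scanning left-to-right, naming '(' by encounter order:
  pos 0: '(' -> open internal node _0 (depth 1)
  pos 5: '(' -> open internal node _1 (depth 2)
  pos 6: '(' -> open internal node _2 (depth 3)
  pos 7: '(' -> open internal node _3 (depth 4)
  pos 11: ')' -> close internal node _3 (now at depth 3)
  pos 13: '(' -> open internal node _4 (depth 4)
  pos 19: ')' -> close internal node _4 (now at depth 3)
  pos 20: ')' -> close internal node _2 (now at depth 2)
  pos 23: ')' -> close internal node _1 (now at depth 1)
  pos 25: '(' -> open internal node _5 (depth 2)
  pos 29: ')' -> close internal node _5 (now at depth 1)
  pos 30: ')' -> close internal node _0 (now at depth 0)
Total internal nodes: 6
BFS adjacency from root:
  _0: G C _1 _5
  _1: _2 L
  _5: E Q
  _2: _3 _4
  _3: T U
  _4: D R F

Answer: _0: G C _1 _5
_1: _2 L
_5: E Q
_2: _3 _4
_3: T U
_4: D R F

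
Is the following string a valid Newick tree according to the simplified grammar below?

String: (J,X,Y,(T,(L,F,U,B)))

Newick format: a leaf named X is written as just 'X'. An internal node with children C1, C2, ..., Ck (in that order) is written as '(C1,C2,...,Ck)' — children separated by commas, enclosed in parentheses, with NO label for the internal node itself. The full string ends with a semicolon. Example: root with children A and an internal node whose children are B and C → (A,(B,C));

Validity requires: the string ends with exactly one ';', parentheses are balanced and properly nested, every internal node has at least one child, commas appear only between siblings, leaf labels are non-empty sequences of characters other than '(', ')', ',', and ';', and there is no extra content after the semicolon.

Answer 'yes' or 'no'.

Input: (J,X,Y,(T,(L,F,U,B)))
Paren balance: 3 '(' vs 3 ')' OK
Ends with single ';': False
Full parse: FAILS (must end with ;)
Valid: False

Answer: no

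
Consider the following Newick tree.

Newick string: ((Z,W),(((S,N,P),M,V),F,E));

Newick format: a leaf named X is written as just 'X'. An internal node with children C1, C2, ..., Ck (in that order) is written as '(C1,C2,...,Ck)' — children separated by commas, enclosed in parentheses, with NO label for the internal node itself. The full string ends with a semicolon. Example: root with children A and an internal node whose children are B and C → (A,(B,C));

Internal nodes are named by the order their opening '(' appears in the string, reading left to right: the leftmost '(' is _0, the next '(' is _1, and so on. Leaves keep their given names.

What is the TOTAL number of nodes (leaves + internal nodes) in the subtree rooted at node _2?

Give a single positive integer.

Answer: 10

Derivation:
Newick: ((Z,W),(((S,N,P),M,V),F,E));
Locate _2: it is the '(' at position 7 (the 3rd '(' reading left to right).
Query: subtree rooted at _2
_2: subtree_size = 1 + 9
  _3: subtree_size = 1 + 6
    _4: subtree_size = 1 + 3
      S: subtree_size = 1 + 0
      N: subtree_size = 1 + 0
      P: subtree_size = 1 + 0
    M: subtree_size = 1 + 0
    V: subtree_size = 1 + 0
  F: subtree_size = 1 + 0
  E: subtree_size = 1 + 0
Total subtree size of _2: 10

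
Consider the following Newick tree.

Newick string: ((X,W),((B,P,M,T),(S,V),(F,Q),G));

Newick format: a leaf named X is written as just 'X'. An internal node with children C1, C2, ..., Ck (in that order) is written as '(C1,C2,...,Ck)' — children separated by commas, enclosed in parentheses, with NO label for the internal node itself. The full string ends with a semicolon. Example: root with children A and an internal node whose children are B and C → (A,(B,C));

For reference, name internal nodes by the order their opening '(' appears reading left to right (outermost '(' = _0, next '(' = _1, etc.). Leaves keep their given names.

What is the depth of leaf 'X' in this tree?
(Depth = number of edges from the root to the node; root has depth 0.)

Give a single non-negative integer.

Newick: ((X,W),((B,P,M,T),(S,V),(F,Q),G));
Naming internals by '(' encounter order: outermost '(' = _0, next = _1, ...
Query node: X
Path from root: _0 -> _1 -> X
Depth of X: 2 (number of edges from root)

Answer: 2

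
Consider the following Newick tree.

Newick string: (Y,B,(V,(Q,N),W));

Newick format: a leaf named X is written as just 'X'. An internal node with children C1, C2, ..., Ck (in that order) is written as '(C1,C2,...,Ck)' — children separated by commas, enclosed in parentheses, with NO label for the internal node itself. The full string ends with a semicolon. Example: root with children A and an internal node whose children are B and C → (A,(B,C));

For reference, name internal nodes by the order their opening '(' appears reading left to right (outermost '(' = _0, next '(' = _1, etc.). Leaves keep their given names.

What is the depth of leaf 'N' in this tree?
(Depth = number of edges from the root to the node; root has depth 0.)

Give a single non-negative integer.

Answer: 3

Derivation:
Newick: (Y,B,(V,(Q,N),W));
Naming internals by '(' encounter order: outermost '(' = _0, next = _1, ...
Query node: N
Path from root: _0 -> _1 -> _2 -> N
Depth of N: 3 (number of edges from root)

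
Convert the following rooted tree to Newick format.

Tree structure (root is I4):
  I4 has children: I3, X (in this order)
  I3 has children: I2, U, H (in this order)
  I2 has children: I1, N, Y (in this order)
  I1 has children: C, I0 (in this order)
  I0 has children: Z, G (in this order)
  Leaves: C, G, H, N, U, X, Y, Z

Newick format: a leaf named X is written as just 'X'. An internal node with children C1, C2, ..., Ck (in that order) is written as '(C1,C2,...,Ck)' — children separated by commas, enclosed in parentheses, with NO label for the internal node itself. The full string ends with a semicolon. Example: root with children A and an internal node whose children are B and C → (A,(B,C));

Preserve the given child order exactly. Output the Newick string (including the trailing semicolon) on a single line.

Answer: ((((C,(Z,G)),N,Y),U,H),X);

Derivation:
internal I4 with children ['I3', 'X']
  internal I3 with children ['I2', 'U', 'H']
    internal I2 with children ['I1', 'N', 'Y']
      internal I1 with children ['C', 'I0']
        leaf 'C' → 'C'
        internal I0 with children ['Z', 'G']
          leaf 'Z' → 'Z'
          leaf 'G' → 'G'
        → '(Z,G)'
      → '(C,(Z,G))'
      leaf 'N' → 'N'
      leaf 'Y' → 'Y'
    → '((C,(Z,G)),N,Y)'
    leaf 'U' → 'U'
    leaf 'H' → 'H'
  → '(((C,(Z,G)),N,Y),U,H)'
  leaf 'X' → 'X'
→ '((((C,(Z,G)),N,Y),U,H),X)'
Final: ((((C,(Z,G)),N,Y),U,H),X);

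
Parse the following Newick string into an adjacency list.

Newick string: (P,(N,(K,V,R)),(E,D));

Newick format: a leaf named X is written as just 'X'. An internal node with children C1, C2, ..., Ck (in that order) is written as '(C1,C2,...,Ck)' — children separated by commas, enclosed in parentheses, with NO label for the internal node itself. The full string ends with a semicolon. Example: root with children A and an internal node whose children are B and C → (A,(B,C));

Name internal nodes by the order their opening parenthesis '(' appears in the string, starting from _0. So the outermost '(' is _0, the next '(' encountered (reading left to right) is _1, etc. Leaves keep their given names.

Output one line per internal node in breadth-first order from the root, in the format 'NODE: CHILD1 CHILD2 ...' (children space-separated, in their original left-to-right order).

Input: (P,(N,(K,V,R)),(E,D));
Scanning left-to-right, naming '(' by encounter order:
  pos 0: '(' -> open internal node _0 (depth 1)
  pos 3: '(' -> open internal node _1 (depth 2)
  pos 6: '(' -> open internal node _2 (depth 3)
  pos 12: ')' -> close internal node _2 (now at depth 2)
  pos 13: ')' -> close internal node _1 (now at depth 1)
  pos 15: '(' -> open internal node _3 (depth 2)
  pos 19: ')' -> close internal node _3 (now at depth 1)
  pos 20: ')' -> close internal node _0 (now at depth 0)
Total internal nodes: 4
BFS adjacency from root:
  _0: P _1 _3
  _1: N _2
  _3: E D
  _2: K V R

Answer: _0: P _1 _3
_1: N _2
_3: E D
_2: K V R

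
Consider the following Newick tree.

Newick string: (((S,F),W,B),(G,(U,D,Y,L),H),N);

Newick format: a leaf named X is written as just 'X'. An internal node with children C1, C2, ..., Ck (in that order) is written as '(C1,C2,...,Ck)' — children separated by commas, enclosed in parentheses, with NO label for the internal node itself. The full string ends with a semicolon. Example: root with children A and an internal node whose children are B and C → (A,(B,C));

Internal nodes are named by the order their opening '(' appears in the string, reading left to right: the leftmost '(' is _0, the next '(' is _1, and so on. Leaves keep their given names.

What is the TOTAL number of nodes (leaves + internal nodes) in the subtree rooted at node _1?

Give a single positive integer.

Answer: 6

Derivation:
Newick: (((S,F),W,B),(G,(U,D,Y,L),H),N);
Locate _1: it is the '(' at position 1 (the 2nd '(' reading left to right).
Query: subtree rooted at _1
_1: subtree_size = 1 + 5
  _2: subtree_size = 1 + 2
    S: subtree_size = 1 + 0
    F: subtree_size = 1 + 0
  W: subtree_size = 1 + 0
  B: subtree_size = 1 + 0
Total subtree size of _1: 6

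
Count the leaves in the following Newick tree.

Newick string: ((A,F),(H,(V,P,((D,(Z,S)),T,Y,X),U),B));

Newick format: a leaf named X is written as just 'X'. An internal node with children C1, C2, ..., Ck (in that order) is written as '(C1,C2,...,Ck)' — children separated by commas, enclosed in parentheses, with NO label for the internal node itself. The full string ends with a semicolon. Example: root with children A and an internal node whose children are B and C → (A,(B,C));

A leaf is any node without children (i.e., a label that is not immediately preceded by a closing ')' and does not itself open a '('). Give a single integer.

Newick: ((A,F),(H,(V,P,((D,(Z,S)),T,Y,X),U),B));
Scan left-to-right; a leaf is any maximal label run not followed by '(':
  pos 2: leaf 'A' → count = 1
  pos 4: leaf 'F' → count = 2
  pos 8: leaf 'H' → count = 3
  pos 11: leaf 'V' → count = 4
  pos 13: leaf 'P' → count = 5
  pos 17: leaf 'D' → count = 6
  pos 20: leaf 'Z' → count = 7
  pos 22: leaf 'S' → count = 8
  pos 26: leaf 'T' → count = 9
  pos 28: leaf 'Y' → count = 10
  pos 30: leaf 'X' → count = 11
  pos 33: leaf 'U' → count = 12
  pos 36: leaf 'B' → count = 13
Total leaves: 13

Answer: 13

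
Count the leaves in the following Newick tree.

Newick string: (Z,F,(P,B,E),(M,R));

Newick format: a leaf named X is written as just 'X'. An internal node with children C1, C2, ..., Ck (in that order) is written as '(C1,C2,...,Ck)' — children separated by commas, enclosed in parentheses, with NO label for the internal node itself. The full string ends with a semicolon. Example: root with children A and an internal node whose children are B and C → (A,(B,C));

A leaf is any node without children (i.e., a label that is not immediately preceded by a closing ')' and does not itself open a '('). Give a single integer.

Answer: 7

Derivation:
Newick: (Z,F,(P,B,E),(M,R));
Scan left-to-right; a leaf is any maximal label run not followed by '(':
  pos 1: leaf 'Z' → count = 1
  pos 3: leaf 'F' → count = 2
  pos 6: leaf 'P' → count = 3
  pos 8: leaf 'B' → count = 4
  pos 10: leaf 'E' → count = 5
  pos 14: leaf 'M' → count = 6
  pos 16: leaf 'R' → count = 7
Total leaves: 7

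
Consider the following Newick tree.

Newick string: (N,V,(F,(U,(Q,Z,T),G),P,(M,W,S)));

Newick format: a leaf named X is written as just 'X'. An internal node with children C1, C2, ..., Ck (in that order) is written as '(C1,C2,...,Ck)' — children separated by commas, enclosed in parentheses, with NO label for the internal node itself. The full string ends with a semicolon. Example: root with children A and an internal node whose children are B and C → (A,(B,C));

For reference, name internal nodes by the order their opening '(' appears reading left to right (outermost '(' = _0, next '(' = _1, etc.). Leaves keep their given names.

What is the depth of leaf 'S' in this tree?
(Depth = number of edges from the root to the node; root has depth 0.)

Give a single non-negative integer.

Newick: (N,V,(F,(U,(Q,Z,T),G),P,(M,W,S)));
Naming internals by '(' encounter order: outermost '(' = _0, next = _1, ...
Query node: S
Path from root: _0 -> _1 -> _4 -> S
Depth of S: 3 (number of edges from root)

Answer: 3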